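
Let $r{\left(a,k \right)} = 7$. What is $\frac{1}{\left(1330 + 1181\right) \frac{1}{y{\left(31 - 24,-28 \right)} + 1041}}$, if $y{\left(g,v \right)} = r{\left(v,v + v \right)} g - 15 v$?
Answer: $\frac{1510}{2511} \approx 0.60135$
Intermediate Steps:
$y{\left(g,v \right)} = - 15 v + 7 g$ ($y{\left(g,v \right)} = 7 g - 15 v = - 15 v + 7 g$)
$\frac{1}{\left(1330 + 1181\right) \frac{1}{y{\left(31 - 24,-28 \right)} + 1041}} = \frac{1}{\left(1330 + 1181\right) \frac{1}{\left(\left(-15\right) \left(-28\right) + 7 \left(31 - 24\right)\right) + 1041}} = \frac{1}{2511 \frac{1}{\left(420 + 7 \cdot 7\right) + 1041}} = \frac{1}{2511 \frac{1}{\left(420 + 49\right) + 1041}} = \frac{1}{2511 \frac{1}{469 + 1041}} = \frac{1}{2511 \cdot \frac{1}{1510}} = \frac{1}{\frac{2511}{1510}} = \frac{1510}{2511}$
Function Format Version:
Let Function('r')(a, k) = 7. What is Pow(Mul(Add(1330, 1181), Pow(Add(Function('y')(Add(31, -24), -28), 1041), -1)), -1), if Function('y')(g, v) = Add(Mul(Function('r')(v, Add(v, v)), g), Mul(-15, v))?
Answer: Rational(1510, 2511) ≈ 0.60135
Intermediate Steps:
Function('y')(g, v) = Add(Mul(-15, v), Mul(7, g)) (Function('y')(g, v) = Add(Mul(7, g), Mul(-15, v)) = Add(Mul(-15, v), Mul(7, g)))
Pow(Mul(Add(1330, 1181), Pow(Add(Function('y')(Add(31, -24), -28), 1041), -1)), -1) = Pow(Mul(Add(1330, 1181), Pow(Add(Add(Mul(-15, -28), Mul(7, Add(31, -24))), 1041), -1)), -1) = Pow(Mul(2511, Pow(Add(Add(420, Mul(7, 7)), 1041), -1)), -1) = Pow(Mul(2511, Pow(Add(Add(420, 49), 1041), -1)), -1) = Pow(Mul(2511, Pow(Add(469, 1041), -1)), -1) = Pow(Mul(2511, Pow(1510, -1)), -1) = Pow(Mul(2511, Rational(1, 1510)), -1) = Pow(Rational(2511, 1510), -1) = Rational(1510, 2511)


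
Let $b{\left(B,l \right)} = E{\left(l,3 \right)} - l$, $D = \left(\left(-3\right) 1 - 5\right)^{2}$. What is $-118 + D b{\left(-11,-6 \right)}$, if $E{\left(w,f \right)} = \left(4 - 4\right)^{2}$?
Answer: $266$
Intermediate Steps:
$D = 64$ ($D = \left(-3 - 5\right)^{2} = \left(-8\right)^{2} = 64$)
$E{\left(w,f \right)} = 0$ ($E{\left(w,f \right)} = 0^{2} = 0$)
$b{\left(B,l \right)} = - l$ ($b{\left(B,l \right)} = 0 - l = - l$)
$-118 + D b{\left(-11,-6 \right)} = -118 + 64 \left(\left(-1\right) \left(-6\right)\right) = -118 + 64 \cdot 6 = -118 + 384 = 266$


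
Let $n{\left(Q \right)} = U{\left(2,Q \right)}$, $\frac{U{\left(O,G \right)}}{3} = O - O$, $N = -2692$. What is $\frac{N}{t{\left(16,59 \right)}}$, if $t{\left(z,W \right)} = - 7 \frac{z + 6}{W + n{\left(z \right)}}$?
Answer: $\frac{79414}{77} \approx 1031.4$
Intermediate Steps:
$U{\left(O,G \right)} = 0$ ($U{\left(O,G \right)} = 3 \left(O - O\right) = 3 \cdot 0 = 0$)
$n{\left(Q \right)} = 0$
$t{\left(z,W \right)} = - \frac{7 \left(6 + z\right)}{W}$ ($t{\left(z,W \right)} = - 7 \frac{z + 6}{W + 0} = - 7 \frac{6 + z}{W} = - \frac{7 \left(6 + z\right)}{W}$)
$\frac{N}{t{\left(16,59 \right)}} = - \frac{2692}{7 \cdot \frac{1}{59} \left(-6 - 16\right)} = - \frac{2692}{7 \cdot \frac{1}{59} \left(-22\right)} = - \frac{2692}{- \frac{154}{59}} = \left(-2692\right) \left(- \frac{59}{154}\right) = \frac{79414}{77}$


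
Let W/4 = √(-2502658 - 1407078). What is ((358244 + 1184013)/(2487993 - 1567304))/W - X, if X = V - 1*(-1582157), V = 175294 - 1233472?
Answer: -523979 - 1542257*I*√977434/7199301856208 ≈ -5.2398e+5 - 0.00021179*I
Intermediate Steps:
V = -1058178
X = 523979 (X = -1058178 - 1*(-1582157) = -1058178 + 1582157 = 523979)
W = 8*I*√977434 (W = 4*√(-2502658 - 1407078) = 4*√(-3909736) = 4*(2*I*√977434) = 8*I*√977434 ≈ 7909.2*I)
((358244 + 1184013)/(2487993 - 1567304))/W - X = ((358244 + 1184013)/(2487993 - 1567304))/((8*I*√977434)) - 1*523979 = (1542257/920689)*(-I*√977434/7819472) - 523979 = (1542257*(1/920689))*(-I*√977434/7819472) - 523979 = 1542257*(-I*√977434/7819472)/920689 - 523979 = -1542257*I*√977434/7199301856208 - 523979 = -523979 - 1542257*I*√977434/7199301856208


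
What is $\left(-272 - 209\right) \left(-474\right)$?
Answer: $227994$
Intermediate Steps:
$\left(-272 - 209\right) \left(-474\right) = \left(-481\right) \left(-474\right) = 227994$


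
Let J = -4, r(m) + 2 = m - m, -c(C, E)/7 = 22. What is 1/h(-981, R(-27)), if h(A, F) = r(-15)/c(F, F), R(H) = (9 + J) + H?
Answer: 77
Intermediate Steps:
c(C, E) = -154 (c(C, E) = -7*22 = -154)
r(m) = -2 (r(m) = -2 + (m - m) = -2 + 0 = -2)
R(H) = 5 + H (R(H) = (9 - 4) + H = 5 + H)
h(A, F) = 1/77 (h(A, F) = -2/(-154) = -2*(-1/154) = 1/77)
1/h(-981, R(-27)) = 1/(1/77) = 77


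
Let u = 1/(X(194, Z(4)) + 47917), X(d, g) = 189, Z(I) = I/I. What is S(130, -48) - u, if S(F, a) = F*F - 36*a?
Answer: 896118567/48106 ≈ 18628.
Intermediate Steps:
Z(I) = 1
S(F, a) = F² - 36*a
u = 1/48106 (u = 1/(189 + 47917) = 1/48106 ≈ 2.0787e-5)
S(130, -48) - u = (130² - 36*(-48)) - 1*1/48106 = (16900 + 1728) - 1/48106 = 18628 - 1/48106 = 896118567/48106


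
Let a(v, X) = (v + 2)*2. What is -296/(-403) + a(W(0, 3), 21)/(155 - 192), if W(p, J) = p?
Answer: 9340/14911 ≈ 0.62638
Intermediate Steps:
a(v, X) = 4 + 2*v (a(v, X) = (2 + v)*2 = 4 + 2*v)
-296/(-403) + a(W(0, 3), 21)/(155 - 192) = -296/(-403) + (4 + 2*0)/(155 - 192) = -296*(-1/403) + (4 + 0)/(-37) = 296/403 + 4*(-1/37) = 296/403 - 4/37 = 9340/14911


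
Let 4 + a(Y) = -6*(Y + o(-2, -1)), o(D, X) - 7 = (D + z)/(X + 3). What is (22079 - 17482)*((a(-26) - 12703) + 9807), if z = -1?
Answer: -12765869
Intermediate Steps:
o(D, X) = 7 + (-1 + D)/(3 + X) (o(D, X) = 7 + (D - 1)/(X + 3) = 7 + (-1 + D)/(3 + X))
a(Y) = -37 - 6*Y (a(Y) = -4 - 6*(Y + (20 - 2 + 7*(-1))/(3 - 1)) = -4 - 6*(Y + (20 - 2 - 7)/2) = -4 - 6*(Y + (1/2)*11) = -4 - 6*(Y + 11/2) = -4 - 6*(11/2 + Y) = -4 + (-33 - 6*Y) = -37 - 6*Y)
(22079 - 17482)*((a(-26) - 12703) + 9807) = (22079 - 17482)*(((-37 - 6*(-26)) - 12703) + 9807) = 4597*(((-37 + 156) - 12703) + 9807) = 4597*((119 - 12703) + 9807) = 4597*(-12584 + 9807) = 4597*(-2777) = -12765869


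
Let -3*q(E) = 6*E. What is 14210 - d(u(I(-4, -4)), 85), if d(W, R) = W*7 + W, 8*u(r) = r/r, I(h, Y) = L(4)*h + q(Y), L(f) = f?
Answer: 14209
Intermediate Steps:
q(E) = -2*E
I(h, Y) = -2*Y + 4*h (I(h, Y) = 4*h - 2*Y = -2*Y + 4*h)
u(r) = ⅛ (u(r) = (r/r)/8 = (⅛)*1 = ⅛)
d(W, R) = 8*W (d(W, R) = 7*W + W = 8*W)
14210 - d(u(I(-4, -4)), 85) = 14210 - 8/8 = 14210 - 1*1 = 14210 - 1 = 14209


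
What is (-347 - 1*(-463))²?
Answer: 13456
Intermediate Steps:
(-347 - 1*(-463))² = (-347 + 463)² = 116² = 13456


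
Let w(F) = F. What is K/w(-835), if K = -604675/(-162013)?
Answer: -6365/1424009 ≈ -0.0044698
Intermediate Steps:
K = 31825/8527 (K = -604675*(-1/162013) = 31825/8527 ≈ 3.7323)
K/w(-835) = (31825/8527)/(-835) = (31825/8527)*(-1/835) = -6365/1424009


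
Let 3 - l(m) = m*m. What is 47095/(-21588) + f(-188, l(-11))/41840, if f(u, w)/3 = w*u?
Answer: -33358139/56452620 ≈ -0.59091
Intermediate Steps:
l(m) = 3 - m² (l(m) = 3 - m*m = 3 - m²)
f(u, w) = 3*u*w (f(u, w) = 3*(w*u) = 3*(u*w) = 3*u*w)
47095/(-21588) + f(-188, l(-11))/41840 = 47095/(-21588) + (3*(-188)*(3 - 1*(-11)²))/41840 = 47095*(-1/21588) + (3*(-188)*(3 - 1*121))*(1/41840) = -47095/21588 + (3*(-188)*(3 - 121))*(1/41840) = -47095/21588 + (3*(-188)*(-118))*(1/41840) = -47095/21588 + 66552*(1/41840) = -47095/21588 + 8319/5230 = -33358139/56452620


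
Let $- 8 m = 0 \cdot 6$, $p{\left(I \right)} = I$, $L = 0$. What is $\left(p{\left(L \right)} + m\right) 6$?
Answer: $0$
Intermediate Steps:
$m = 0$ ($m = - \frac{0 \cdot 6}{8} = \left(- \frac{1}{8}\right) 0 = 0$)
$\left(p{\left(L \right)} + m\right) 6 = \left(0 + 0\right) 6 = 0 \cdot 6 = 0$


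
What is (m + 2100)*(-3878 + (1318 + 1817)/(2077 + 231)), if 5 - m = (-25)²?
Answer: -3310496930/577 ≈ -5.7374e+6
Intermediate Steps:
m = -620 (m = 5 - 1*(-25)² = 5 - 1*625 = 5 - 625 = -620)
(m + 2100)*(-3878 + (1318 + 1817)/(2077 + 231)) = (-620 + 2100)*(-3878 + (1318 + 1817)/(2077 + 231)) = 1480*(-3878 + 3135/2308) = 1480*(-8947289/2308) = -3310496930/577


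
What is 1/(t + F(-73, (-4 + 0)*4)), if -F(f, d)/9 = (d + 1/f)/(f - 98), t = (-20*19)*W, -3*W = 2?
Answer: 4161/1050613 ≈ 0.0039605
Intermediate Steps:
W = -2/3 (W = -1/3*2 = -2/3 ≈ -0.66667)
t = 760/3 (t = -20*19*(-2/3) = -380*(-2/3) = 760/3 ≈ 253.33)
F(f, d) = -9*(d + 1/f)/(-98 + f) (F(f, d) = -9*(d + 1/f)/(f - 98) = -9*(d + 1/f)/(-98 + f))
1/(t + F(-73, (-4 + 0)*4)) = 1/(760/3 + 9*(-1 - 1*(-4 + 0)*4*(-73))/(-73*(-98 - 73))) = 1/(760/3 + 9*(-1/73)*(-1 - 1*(-4*4)*(-73))/(-171)) = 1/(760/3 + 9*(-1/73)*(-1/171)*(-1 - 1*(-16)*(-73))) = 1/(760/3 + 9*(-1/73)*(-1/171)*(-1 - 1168)) = 1/(760/3 + 9*(-1/73)*(-1/171)*(-1169)) = 1/(760/3 - 1169/1387) = 1/(1050613/4161) = 4161/1050613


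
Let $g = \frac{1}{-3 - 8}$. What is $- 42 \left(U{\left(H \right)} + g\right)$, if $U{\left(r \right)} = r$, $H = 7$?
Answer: $- \frac{3192}{11} \approx -290.18$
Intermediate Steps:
$g = - \frac{1}{11}$ ($g = \frac{1}{-11} = - \frac{1}{11} \approx -0.090909$)
$- 42 \left(U{\left(H \right)} + g\right) = - 42 \left(7 - \frac{1}{11}\right) = \left(-42\right) \frac{76}{11} = - \frac{3192}{11}$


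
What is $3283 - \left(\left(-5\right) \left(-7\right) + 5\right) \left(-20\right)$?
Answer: $4083$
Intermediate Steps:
$3283 - \left(\left(-5\right) \left(-7\right) + 5\right) \left(-20\right) = 3283 - \left(35 + 5\right) \left(-20\right) = 3283 - 40 \left(-20\right) = 3283 - -800 = 3283 + 800 = 4083$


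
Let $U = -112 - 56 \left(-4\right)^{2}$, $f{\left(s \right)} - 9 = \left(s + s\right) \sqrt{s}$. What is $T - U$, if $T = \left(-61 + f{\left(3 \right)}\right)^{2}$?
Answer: $3820 - 624 \sqrt{3} \approx 2739.2$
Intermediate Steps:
$f{\left(s \right)} = 9 + 2 s^{\frac{3}{2}}$ ($f{\left(s \right)} = 9 + \left(s + s\right) \sqrt{s} = 9 + 2 s \sqrt{s} = 9 + 2 s^{\frac{3}{2}}$)
$T = \left(-52 + 6 \sqrt{3}\right)^{2}$ ($T = \left(-61 + \left(9 + 2 \cdot 3^{\frac{3}{2}}\right)\right)^{2} = \left(-61 + \left(9 + 2 \cdot 3 \sqrt{3}\right)\right)^{2} = \left(-61 + \left(9 + 6 \sqrt{3}\right)\right)^{2} = \left(-52 + 6 \sqrt{3}\right)^{2} \approx 1731.2$)
$U = -1008$ ($U = -112 - 896 = -1008$)
$T - U = \left(2812 - 624 \sqrt{3}\right) - -1008 = \left(2812 - 624 \sqrt{3}\right) + 1008 = 3820 - 624 \sqrt{3}$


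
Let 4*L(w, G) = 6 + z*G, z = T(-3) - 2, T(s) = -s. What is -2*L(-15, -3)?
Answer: -3/2 ≈ -1.5000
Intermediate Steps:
z = 1 (z = -1*(-3) - 2 = 3 - 2 = 1)
L(w, G) = 3/2 + G/4 (L(w, G) = (6 + 1*G)/4 = (6 + G)/4 = 3/2 + G/4)
-2*L(-15, -3) = -2*(3/2 + (1/4)*(-3)) = -2*(3/2 - 3/4) = -2*3/4 = -3/2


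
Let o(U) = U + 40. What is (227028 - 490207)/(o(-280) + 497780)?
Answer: -263179/497540 ≈ -0.52896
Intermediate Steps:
o(U) = 40 + U
(227028 - 490207)/(o(-280) + 497780) = (227028 - 490207)/((40 - 280) + 497780) = -263179/(-240 + 497780) = -263179/497540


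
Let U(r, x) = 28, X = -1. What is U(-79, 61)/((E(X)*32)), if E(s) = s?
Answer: -7/8 ≈ -0.87500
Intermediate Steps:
U(-79, 61)/((E(X)*32)) = 28/((-1*32)) = 28/(-32) = 28*(-1/32) = -7/8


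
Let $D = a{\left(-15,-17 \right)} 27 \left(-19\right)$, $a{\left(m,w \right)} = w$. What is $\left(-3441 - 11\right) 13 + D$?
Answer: $-36155$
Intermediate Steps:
$D = 8721$ ($D = - 17 \cdot 27 \left(-19\right) = \left(-17\right) \left(-513\right) = 8721$)
$\left(-3441 - 11\right) 13 + D = \left(-3441 - 11\right) 13 + 8721 = \left(-3452\right) 13 + 8721 = -44876 + 8721 = -36155$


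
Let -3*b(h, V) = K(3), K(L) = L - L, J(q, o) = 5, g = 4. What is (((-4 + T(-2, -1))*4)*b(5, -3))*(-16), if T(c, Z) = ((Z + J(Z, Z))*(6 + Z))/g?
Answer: 0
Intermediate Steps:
K(L) = 0
b(h, V) = 0 (b(h, V) = -⅓*0 = 0)
T(c, Z) = (5 + Z)*(6 + Z)/4 (T(c, Z) = ((Z + 5)*(6 + Z))/4 = ((5 + Z)*(6 + Z))*(¼) = (5 + Z)*(6 + Z)/4)
(((-4 + T(-2, -1))*4)*b(5, -3))*(-16) = (((-4 + (15/2 + (¼)*(-1)² + (11/4)*(-1)))*4)*0)*(-16) = (((-4 + (15/2 + (¼)*1 - 11/4))*4)*0)*(-16) = (((-4 + (15/2 + ¼ - 11/4))*4)*0)*(-16) = (((-4 + 5)*4)*0)*(-16) = ((1*4)*0)*(-16) = (4*0)*(-16) = 0*(-16) = 0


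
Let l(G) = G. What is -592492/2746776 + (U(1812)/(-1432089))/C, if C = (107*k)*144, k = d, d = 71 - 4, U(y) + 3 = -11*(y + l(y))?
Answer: -12165809771335583/56400353891827632 ≈ -0.21570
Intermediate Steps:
U(y) = -3 - 22*y (U(y) = -3 - 11*(y + y) = -3 - 22*y)
d = 67
k = 67
C = 1032336 (C = (107*67)*144 = 7169*144 = 1032336)
-592492/2746776 + (U(1812)/(-1432089))/C = -592492/2746776 + ((-3 - 22*1812)/(-1432089))/1032336 = -592492*1/2746776 + ((-3 - 39864)*(-1/1432089))*(1/1032336) = -148123/686694 - 39867*(-1/1432089)*(1/1032336) = -148123/686694 + (13289/477363)*(1/1032336) = -148123/686694 + 13289/492799009968 = -12165809771335583/56400353891827632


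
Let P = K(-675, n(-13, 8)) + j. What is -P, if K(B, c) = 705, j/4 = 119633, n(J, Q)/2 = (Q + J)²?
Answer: -479237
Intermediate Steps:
n(J, Q) = 2*(J + Q)² (n(J, Q) = 2*(Q + J)² = 2*(J + Q)²)
j = 478532 (j = 4*119633 = 478532)
P = 479237 (P = 705 + 478532 = 479237)
-P = -1*479237 = -479237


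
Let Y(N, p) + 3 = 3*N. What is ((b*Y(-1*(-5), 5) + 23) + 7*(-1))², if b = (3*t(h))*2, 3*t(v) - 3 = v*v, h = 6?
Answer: 906304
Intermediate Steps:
Y(N, p) = -3 + 3*N
t(v) = 1 + v²/3 (t(v) = 1 + (v*v)/3 = 1 + v²/3)
b = 78 (b = (3*(1 + (⅓)*6²))*2 = (3*(1 + (⅓)*36))*2 = (3*(1 + 12))*2 = (3*13)*2 = 39*2 = 78)
((b*Y(-1*(-5), 5) + 23) + 7*(-1))² = ((78*(-3 + 3*(-1*(-5))) + 23) + 7*(-1))² = ((78*(-3 + 3*5) + 23) - 7)² = ((78*(-3 + 15) + 23) - 7)² = ((78*12 + 23) - 7)² = ((936 + 23) - 7)² = (959 - 7)² = 952² = 906304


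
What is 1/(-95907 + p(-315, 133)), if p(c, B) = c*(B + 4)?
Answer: -1/139062 ≈ -7.1910e-6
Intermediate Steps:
p(c, B) = c*(4 + B)
1/(-95907 + p(-315, 133)) = 1/(-95907 - 315*(4 + 133)) = 1/(-95907 - 315*137) = 1/(-95907 - 43155) = 1/(-139062) = -1/139062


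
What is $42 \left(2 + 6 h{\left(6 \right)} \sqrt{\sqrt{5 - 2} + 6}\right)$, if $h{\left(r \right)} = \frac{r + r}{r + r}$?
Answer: $84 + 252 \sqrt{6 + \sqrt{3}} \approx 784.73$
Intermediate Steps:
$h{\left(r \right)} = 1$ ($h{\left(r \right)} = \frac{2 r}{2 r} = 2 r \frac{1}{2 r} = 1$)
$42 \left(2 + 6 h{\left(6 \right)} \sqrt{\sqrt{5 - 2} + 6}\right) = 42 \left(2 + 6 \cdot 1 \sqrt{\sqrt{5 - 2} + 6}\right) = 42 \left(2 + 6 \sqrt{\sqrt{3} + 6}\right) = 42 \left(2 + 6 \sqrt{6 + \sqrt{3}}\right) = 84 + 252 \sqrt{6 + \sqrt{3}}$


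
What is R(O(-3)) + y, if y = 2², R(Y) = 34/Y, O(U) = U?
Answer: -22/3 ≈ -7.3333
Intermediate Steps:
y = 4
R(O(-3)) + y = 34/(-3) + 4 = 34*(-⅓) + 4 = -34/3 + 4 = -22/3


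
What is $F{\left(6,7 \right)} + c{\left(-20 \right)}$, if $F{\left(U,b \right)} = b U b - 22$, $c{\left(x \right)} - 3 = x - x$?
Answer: $275$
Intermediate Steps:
$c{\left(x \right)} = 3$ ($c{\left(x \right)} = 3 + \left(x - x\right) = 3 + 0 = 3$)
$F{\left(U,b \right)} = -22 + U b^{2}$ ($F{\left(U,b \right)} = U b b - 22 = U b^{2} - 22 = -22 + U b^{2}$)
$F{\left(6,7 \right)} + c{\left(-20 \right)} = \left(-22 + 6 \cdot 7^{2}\right) + 3 = \left(-22 + 6 \cdot 49\right) + 3 = \left(-22 + 294\right) + 3 = 272 + 3 = 275$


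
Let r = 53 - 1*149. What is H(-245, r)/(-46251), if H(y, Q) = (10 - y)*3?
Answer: -85/5139 ≈ -0.016540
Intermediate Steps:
r = -96 (r = 53 - 149 = -96)
H(y, Q) = 30 - 3*y
H(-245, r)/(-46251) = (30 - 3*(-245))/(-46251) = (30 + 735)*(-1/46251) = 765*(-1/46251) = -85/5139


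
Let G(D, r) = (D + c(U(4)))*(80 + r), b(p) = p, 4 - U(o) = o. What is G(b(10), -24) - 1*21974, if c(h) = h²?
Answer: -21414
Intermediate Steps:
U(o) = 4 - o
G(D, r) = D*(80 + r) (G(D, r) = (D + (4 - 1*4)²)*(80 + r) = (D + (4 - 4)²)*(80 + r) = (D + 0²)*(80 + r) = (D + 0)*(80 + r) = D*(80 + r))
G(b(10), -24) - 1*21974 = 10*(80 - 24) - 1*21974 = 10*56 - 21974 = 560 - 21974 = -21414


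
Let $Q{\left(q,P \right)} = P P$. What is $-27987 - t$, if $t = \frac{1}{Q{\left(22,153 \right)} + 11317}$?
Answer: $- \frac{971876563}{34726} \approx -27987.0$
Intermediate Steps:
$Q{\left(q,P \right)} = P^{2}$
$t = \frac{1}{34726}$ ($t = \frac{1}{153^{2} + 11317} = \frac{1}{23409 + 11317} = \frac{1}{34726} \approx 2.8797 \cdot 10^{-5}$)
$-27987 - t = -27987 - \frac{1}{34726} = - \frac{971876563}{34726}$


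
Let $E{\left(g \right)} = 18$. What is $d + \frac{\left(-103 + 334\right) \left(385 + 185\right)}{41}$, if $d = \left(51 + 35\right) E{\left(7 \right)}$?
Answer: $\frac{195138}{41} \approx 4759.5$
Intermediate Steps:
$d = 1548$ ($d = \left(51 + 35\right) 18 = 86 \cdot 18 = 1548$)
$d + \frac{\left(-103 + 334\right) \left(385 + 185\right)}{41} = 1548 + \frac{\left(-103 + 334\right) \left(385 + 185\right)}{41} = 1548 + 231 \cdot 570 \cdot \frac{1}{41} = 1548 + 131670 \cdot \frac{1}{41} = 1548 + \frac{131670}{41} = \frac{195138}{41}$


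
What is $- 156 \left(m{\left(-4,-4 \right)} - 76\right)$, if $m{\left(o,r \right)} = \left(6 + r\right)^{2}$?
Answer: $11232$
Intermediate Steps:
$- 156 \left(m{\left(-4,-4 \right)} - 76\right) = - 156 \left(\left(6 - 4\right)^{2} - 76\right) = - 156 \left(2^{2} - 76\right) = - 156 \left(4 - 76\right) = \left(-156\right) \left(-72\right) = 11232$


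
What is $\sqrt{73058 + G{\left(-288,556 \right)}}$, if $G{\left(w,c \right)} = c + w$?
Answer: $11 \sqrt{606} \approx 270.79$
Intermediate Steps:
$\sqrt{73058 + G{\left(-288,556 \right)}} = \sqrt{73058 + \left(556 - 288\right)} = \sqrt{73058 + 268} = \sqrt{73326} = 11 \sqrt{606}$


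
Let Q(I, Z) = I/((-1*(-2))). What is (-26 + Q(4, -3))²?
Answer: 576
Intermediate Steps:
Q(I, Z) = I/2
(-26 + Q(4, -3))² = (-26 + (½)*4)² = (-26 + 2)² = (-24)² = 576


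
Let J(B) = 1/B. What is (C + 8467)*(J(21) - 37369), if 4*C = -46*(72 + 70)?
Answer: -1787655944/7 ≈ -2.5538e+8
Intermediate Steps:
C = -1633 (C = (-46*(72 + 70))/4 = (-46*142)/4 = (1/4)*(-6532) = -1633)
(C + 8467)*(J(21) - 37369) = (-1633 + 8467)*(1/21 - 37369) = 6834*(1/21 - 37369) = 6834*(-784748/21) = -1787655944/7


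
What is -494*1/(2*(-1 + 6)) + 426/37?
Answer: -7009/185 ≈ -37.886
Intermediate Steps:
-494*1/(2*(-1 + 6)) + 426/37 = -494/(5*2) + 426*(1/37) = -494/10 + 426/37 = -494*⅒ + 426/37 = -247/5 + 426/37 = -7009/185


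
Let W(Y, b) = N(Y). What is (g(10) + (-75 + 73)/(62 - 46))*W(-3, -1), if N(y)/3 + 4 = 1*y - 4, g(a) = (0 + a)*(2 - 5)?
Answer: 7953/8 ≈ 994.13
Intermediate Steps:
g(a) = -3*a (g(a) = a*(-3) = -3*a)
N(y) = -24 + 3*y (N(y) = -12 + 3*(1*y - 4) = -12 + 3*(y - 4) = -12 + 3*(-4 + y) = -12 + (-12 + 3*y) = -24 + 3*y)
W(Y, b) = -24 + 3*Y
(g(10) + (-75 + 73)/(62 - 46))*W(-3, -1) = (-3*10 + (-75 + 73)/(62 - 46))*(-24 + 3*(-3)) = (-30 - 2/16)*(-24 - 9) = (-30 - 2*1/16)*(-33) = (-30 - ⅛)*(-33) = -241/8*(-33) = 7953/8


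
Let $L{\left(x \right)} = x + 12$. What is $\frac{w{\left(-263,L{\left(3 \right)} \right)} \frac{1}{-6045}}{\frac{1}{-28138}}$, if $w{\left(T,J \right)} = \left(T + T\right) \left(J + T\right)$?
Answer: $\frac{118404704}{195} \approx 6.072 \cdot 10^{5}$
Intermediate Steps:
$L{\left(x \right)} = 12 + x$
$w{\left(T,J \right)} = 2 T \left(J + T\right)$
$\frac{w{\left(-263,L{\left(3 \right)} \right)} \frac{1}{-6045}}{\frac{1}{-28138}} = \frac{2 \left(-263\right) \left(\left(12 + 3\right) - 263\right) \frac{1}{-6045}}{\frac{1}{-28138}} = \frac{2 \left(-263\right) \left(15 - 263\right) \left(- \frac{1}{6045}\right)}{- \frac{1}{28138}} = 2 \left(-263\right) \left(-248\right) \left(- \frac{1}{6045}\right) \left(-28138\right) = 130448 \left(- \frac{1}{6045}\right) \left(-28138\right) = \left(- \frac{4208}{195}\right) \left(-28138\right) = \frac{118404704}{195}$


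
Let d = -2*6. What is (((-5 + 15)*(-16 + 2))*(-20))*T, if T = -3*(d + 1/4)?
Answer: 98700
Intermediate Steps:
d = -12
T = 141/4 (T = -3*(-12 + 1/4) = -3*(-47/4) = 141/4 ≈ 35.250)
(((-5 + 15)*(-16 + 2))*(-20))*T = (((-5 + 15)*(-16 + 2))*(-20))*(141/4) = ((10*(-14))*(-20))*(141/4) = -140*(-20)*(141/4) = 2800*(141/4) = 98700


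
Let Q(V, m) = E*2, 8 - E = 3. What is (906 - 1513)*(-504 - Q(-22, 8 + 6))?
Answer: 311998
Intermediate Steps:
E = 5 (E = 8 - 1*3 = 8 - 3 = 5)
Q(V, m) = 10 (Q(V, m) = 5*2 = 10)
(906 - 1513)*(-504 - Q(-22, 8 + 6)) = (906 - 1513)*(-504 - 1*10) = -607*(-504 - 10) = -607*(-514) = 311998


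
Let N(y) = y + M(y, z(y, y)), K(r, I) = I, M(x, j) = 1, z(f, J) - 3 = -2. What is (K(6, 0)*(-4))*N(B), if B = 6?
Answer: 0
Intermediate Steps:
z(f, J) = 1 (z(f, J) = 3 - 2 = 1)
N(y) = 1 + y (N(y) = y + 1 = 1 + y)
(K(6, 0)*(-4))*N(B) = (0*(-4))*(1 + 6) = 0*7 = 0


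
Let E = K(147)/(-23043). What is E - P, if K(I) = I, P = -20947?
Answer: 160893858/7681 ≈ 20947.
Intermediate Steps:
E = -49/7681 (E = 147/(-23043) = 147*(-1/23043) = -49/7681 ≈ -0.0063794)
E - P = -49/7681 - 1*(-20947) = -49/7681 + 20947 = 160893858/7681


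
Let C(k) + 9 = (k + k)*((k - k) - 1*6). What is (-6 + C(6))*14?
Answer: -1218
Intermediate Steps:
C(k) = -9 - 12*k (C(k) = -9 + (k + k)*((k - k) - 1*6) = -9 + (2*k)*(0 - 6) = -9 + (2*k)*(-6) = -9 - 12*k)
(-6 + C(6))*14 = (-6 + (-9 - 12*6))*14 = (-6 + (-9 - 72))*14 = (-6 - 81)*14 = -87*14 = -1218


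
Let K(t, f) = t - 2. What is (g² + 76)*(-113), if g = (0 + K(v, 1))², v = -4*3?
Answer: -4349596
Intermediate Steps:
v = -12
K(t, f) = -2 + t
g = 196 (g = (0 + (-2 - 12))² = (0 - 14)² = (-14)² = 196)
(g² + 76)*(-113) = (196² + 76)*(-113) = (38416 + 76)*(-113) = 38492*(-113) = -4349596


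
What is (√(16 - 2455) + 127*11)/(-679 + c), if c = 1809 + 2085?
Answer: 1397/3215 + 3*I*√271/3215 ≈ 0.43453 + 0.015361*I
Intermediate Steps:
c = 3894
(√(16 - 2455) + 127*11)/(-679 + c) = (√(16 - 2455) + 127*11)/(-679 + 3894) = (√(-2439) + 1397)/3215 = (3*I*√271 + 1397)*(1/3215) = (1397 + 3*I*√271)*(1/3215) = 1397/3215 + 3*I*√271/3215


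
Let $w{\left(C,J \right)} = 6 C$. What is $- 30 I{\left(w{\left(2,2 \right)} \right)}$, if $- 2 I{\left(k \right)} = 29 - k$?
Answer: $255$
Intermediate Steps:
$I{\left(k \right)} = - \frac{29}{2} + \frac{k}{2}$ ($I{\left(k \right)} = - \frac{29 - k}{2} = - \frac{29}{2} + \frac{k}{2}$)
$- 30 I{\left(w{\left(2,2 \right)} \right)} = - 30 \left(- \frac{29}{2} + \frac{6 \cdot 2}{2}\right) = - 30 \left(- \frac{29}{2} + \frac{1}{2} \cdot 12\right) = - 30 \left(- \frac{29}{2} + 6\right) = \left(-30\right) \left(- \frac{17}{2}\right) = 255$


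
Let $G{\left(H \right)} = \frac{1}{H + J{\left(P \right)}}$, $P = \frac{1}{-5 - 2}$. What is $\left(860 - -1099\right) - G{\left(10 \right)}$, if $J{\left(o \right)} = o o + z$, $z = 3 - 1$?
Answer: $\frac{1153802}{589} \approx 1958.9$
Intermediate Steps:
$z = 2$
$P = - \frac{1}{7}$ ($P = \frac{1}{-7} = - \frac{1}{7} \approx -0.14286$)
$J{\left(o \right)} = 2 + o^{2}$ ($J{\left(o \right)} = o o + 2 = o^{2} + 2 = 2 + o^{2}$)
$G{\left(H \right)} = \frac{1}{\frac{99}{49} + H}$ ($G{\left(H \right)} = \frac{1}{H + \left(2 + \left(- \frac{1}{7}\right)^{2}\right)} = \frac{1}{H + \left(2 + \frac{1}{49}\right)} = \frac{1}{H + \frac{99}{49}} = \frac{1}{\frac{99}{49} + H}$)
$\left(860 - -1099\right) - G{\left(10 \right)} = \left(860 - -1099\right) - \frac{49}{99 + 49 \cdot 10} = \left(860 + 1099\right) - \frac{49}{99 + 490} = 1959 - \frac{49}{589} = \frac{1153802}{589}$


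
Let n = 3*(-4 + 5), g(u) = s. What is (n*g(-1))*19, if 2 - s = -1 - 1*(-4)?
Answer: -57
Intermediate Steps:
s = -1 (s = 2 - (-1 - 1*(-4)) = 2 - (-1 + 4) = 2 - 1*3 = 2 - 3 = -1)
g(u) = -1
n = 3 (n = 3*1 = 3)
(n*g(-1))*19 = (3*(-1))*19 = -3*19 = -57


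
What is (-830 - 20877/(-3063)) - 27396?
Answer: -28811787/1021 ≈ -28219.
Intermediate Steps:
(-830 - 20877/(-3063)) - 27396 = (-830 - 20877*(-1/3063)) - 27396 = (-830 + 6959/1021) - 27396 = -840471/1021 - 27396 = -28811787/1021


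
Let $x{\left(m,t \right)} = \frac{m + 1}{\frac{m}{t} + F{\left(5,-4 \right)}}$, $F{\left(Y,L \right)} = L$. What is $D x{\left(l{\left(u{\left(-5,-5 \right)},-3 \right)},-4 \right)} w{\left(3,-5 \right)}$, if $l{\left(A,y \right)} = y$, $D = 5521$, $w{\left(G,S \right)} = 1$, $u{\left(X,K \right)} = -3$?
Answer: $\frac{44168}{13} \approx 3397.5$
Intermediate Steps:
$x{\left(m,t \right)} = \frac{1 + m}{-4 + \frac{m}{t}}$ ($x{\left(m,t \right)} = \frac{m + 1}{\frac{m}{t} - 4} = \frac{1 + m}{-4 + \frac{m}{t}}$)
$D x{\left(l{\left(u{\left(-5,-5 \right)},-3 \right)},-4 \right)} w{\left(3,-5 \right)} = 5521 - \frac{4 \left(1 - 3\right)}{-3 - -16} \cdot 1 = 5521 \left(-4\right) \frac{1}{-3 + 16} \left(-2\right) 1 = 5521 \left(-4\right) \frac{1}{13} \left(-2\right) 1 = 5521 \cdot \frac{8}{13} \cdot 1 = 5521 \cdot \frac{8}{13} = \frac{44168}{13}$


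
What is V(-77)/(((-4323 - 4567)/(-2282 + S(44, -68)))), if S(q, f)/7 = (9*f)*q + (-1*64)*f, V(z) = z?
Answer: -881727/635 ≈ -1388.5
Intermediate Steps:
S(q, f) = -448*f + 63*f*q (S(q, f) = 7*((9*f)*q + (-1*64)*f) = 7*(9*f*q - 64*f) = 7*(-64*f + 9*f*q) = -448*f + 63*f*q)
V(-77)/(((-4323 - 4567)/(-2282 + S(44, -68)))) = -77*(-2282 + 7*(-68)*(-64 + 9*44))/(-4323 - 4567) = -77/((-8890/(-2282 + 7*(-68)*(-64 + 396)))) = -77/((-8890/(-2282 + 7*(-68)*332))) = -77/((-8890/(-2282 - 158032))) = -77/((-8890/(-160314))) = -77/((-8890*(-1/160314))) = -77/635/11451 = -77*11451/635 = -881727/635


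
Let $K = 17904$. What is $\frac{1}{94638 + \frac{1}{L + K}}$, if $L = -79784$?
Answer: $\frac{61880}{5856199439} \approx 1.0567 \cdot 10^{-5}$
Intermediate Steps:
$\frac{1}{94638 + \frac{1}{L + K}} = \frac{1}{94638 + \frac{1}{-79784 + 17904}} = \frac{1}{94638 + \frac{1}{-61880}} = \frac{1}{94638 - \frac{1}{61880}} = \frac{1}{\frac{5856199439}{61880}} = \frac{61880}{5856199439}$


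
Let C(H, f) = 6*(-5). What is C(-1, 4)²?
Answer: 900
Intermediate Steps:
C(H, f) = -30
C(-1, 4)² = (-30)² = 900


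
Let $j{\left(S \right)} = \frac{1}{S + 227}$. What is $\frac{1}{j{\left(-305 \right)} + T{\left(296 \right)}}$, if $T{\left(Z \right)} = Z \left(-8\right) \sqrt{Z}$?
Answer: $\frac{78}{10098208014335} - \frac{28813824 \sqrt{74}}{10098208014335} \approx -2.4546 \cdot 10^{-5}$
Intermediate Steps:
$j{\left(S \right)} = \frac{1}{227 + S}$
$T{\left(Z \right)} = - 8 Z^{\frac{3}{2}}$ ($T{\left(Z \right)} = - 8 Z \sqrt{Z} = - 8 Z^{\frac{3}{2}}$)
$\frac{1}{j{\left(-305 \right)} + T{\left(296 \right)}} = \frac{1}{\frac{1}{227 - 305} - 8 \cdot 296^{\frac{3}{2}}} = \frac{1}{\frac{1}{-78} - 8 \cdot 592 \sqrt{74}} = \frac{1}{- \frac{1}{78} - 4736 \sqrt{74}}$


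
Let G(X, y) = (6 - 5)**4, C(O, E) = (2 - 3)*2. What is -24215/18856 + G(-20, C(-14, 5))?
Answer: -5359/18856 ≈ -0.28421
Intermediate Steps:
C(O, E) = -2 (C(O, E) = -1*2 = -2)
G(X, y) = 1 (G(X, y) = 1**4 = 1)
-24215/18856 + G(-20, C(-14, 5)) = -24215/18856 + 1 = -5359/18856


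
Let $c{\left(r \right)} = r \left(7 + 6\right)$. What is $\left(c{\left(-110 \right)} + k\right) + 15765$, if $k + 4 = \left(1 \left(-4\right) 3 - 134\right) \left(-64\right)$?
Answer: $23675$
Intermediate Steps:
$c{\left(r \right)} = 13 r$ ($c{\left(r \right)} = r 13 = 13 r$)
$k = 9340$ ($k = -4 + \left(1 \left(-4\right) 3 - 134\right) \left(-64\right) = -4 + \left(\left(-4\right) 3 - 134\right) \left(-64\right) = -4 + \left(-12 - 134\right) \left(-64\right) = -4 - -9344 = -4 + 9344 = 9340$)
$\left(c{\left(-110 \right)} + k\right) + 15765 = \left(13 \left(-110\right) + 9340\right) + 15765 = \left(-1430 + 9340\right) + 15765 = 7910 + 15765 = 23675$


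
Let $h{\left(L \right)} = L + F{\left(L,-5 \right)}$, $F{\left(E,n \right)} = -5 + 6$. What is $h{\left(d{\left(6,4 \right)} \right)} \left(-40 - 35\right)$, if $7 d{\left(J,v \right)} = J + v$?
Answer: $- \frac{1275}{7} \approx -182.14$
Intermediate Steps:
$F{\left(E,n \right)} = 1$
$d{\left(J,v \right)} = \frac{J}{7} + \frac{v}{7}$ ($d{\left(J,v \right)} = \frac{J + v}{7} = \frac{J}{7} + \frac{v}{7}$)
$h{\left(L \right)} = 1 + L$ ($h{\left(L \right)} = L + 1 = 1 + L$)
$h{\left(d{\left(6,4 \right)} \right)} \left(-40 - 35\right) = \left(1 + \left(\frac{1}{7} \cdot 6 + \frac{1}{7} \cdot 4\right)\right) \left(-40 - 35\right) = \left(1 + \left(\frac{6}{7} + \frac{4}{7}\right)\right) \left(-75\right) = \left(1 + \frac{10}{7}\right) \left(-75\right) = \frac{17}{7} \left(-75\right) = - \frac{1275}{7}$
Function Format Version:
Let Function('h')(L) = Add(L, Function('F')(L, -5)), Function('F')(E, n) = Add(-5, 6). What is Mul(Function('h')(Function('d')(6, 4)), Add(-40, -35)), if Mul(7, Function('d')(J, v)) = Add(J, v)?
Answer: Rational(-1275, 7) ≈ -182.14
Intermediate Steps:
Function('F')(E, n) = 1
Function('d')(J, v) = Add(Mul(Rational(1, 7), J), Mul(Rational(1, 7), v)) (Function('d')(J, v) = Mul(Rational(1, 7), Add(J, v)) = Add(Mul(Rational(1, 7), J), Mul(Rational(1, 7), v)))
Function('h')(L) = Add(1, L) (Function('h')(L) = Add(L, 1) = Add(1, L))
Mul(Function('h')(Function('d')(6, 4)), Add(-40, -35)) = Mul(Add(1, Add(Mul(Rational(1, 7), 6), Mul(Rational(1, 7), 4))), Add(-40, -35)) = Mul(Add(1, Add(Rational(6, 7), Rational(4, 7))), -75) = Mul(Add(1, Rational(10, 7)), -75) = Mul(Rational(17, 7), -75) = Rational(-1275, 7)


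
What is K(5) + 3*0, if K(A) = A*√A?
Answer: 5*√5 ≈ 11.180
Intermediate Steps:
K(A) = A^(3/2)
K(5) + 3*0 = 5^(3/2) + 3*0 = 5*√5 + 0 = 5*√5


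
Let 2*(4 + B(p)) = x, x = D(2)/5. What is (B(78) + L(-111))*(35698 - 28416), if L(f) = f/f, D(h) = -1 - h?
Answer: -120153/5 ≈ -24031.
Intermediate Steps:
x = -⅗ (x = (-1 - 1*2)/5 = (-1 - 2)*(⅕) = -3*⅕ = -⅗ ≈ -0.60000)
B(p) = -43/10 (B(p) = -4 + (½)*(-⅗) = -4 - 3/10 = -43/10)
L(f) = 1
(B(78) + L(-111))*(35698 - 28416) = (-43/10 + 1)*(35698 - 28416) = -33/10*7282 = -120153/5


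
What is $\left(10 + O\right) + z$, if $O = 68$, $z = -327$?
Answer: $-249$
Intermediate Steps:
$\left(10 + O\right) + z = \left(10 + 68\right) - 327 = 78 - 327 = -249$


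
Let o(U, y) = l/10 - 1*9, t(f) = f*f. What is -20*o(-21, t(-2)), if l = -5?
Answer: 190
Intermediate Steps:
t(f) = f²
o(U, y) = -19/2 (o(U, y) = -5/10 - 1*9 = -5*⅒ - 9 = -½ - 9 = -19/2)
-20*o(-21, t(-2)) = -20*(-19/2) = 190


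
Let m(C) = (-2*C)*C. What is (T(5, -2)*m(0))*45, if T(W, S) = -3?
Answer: 0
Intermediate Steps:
m(C) = -2*C²
(T(5, -2)*m(0))*45 = -(-6)*0²*45 = -(-6)*0*45 = -3*0*45 = 0*45 = 0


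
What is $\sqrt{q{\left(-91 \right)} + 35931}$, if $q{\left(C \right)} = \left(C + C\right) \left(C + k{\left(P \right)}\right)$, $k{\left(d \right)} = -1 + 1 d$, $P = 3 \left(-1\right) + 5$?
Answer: $\sqrt{52311} \approx 228.72$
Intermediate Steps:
$P = 2$ ($P = -3 + 5 = 2$)
$k{\left(d \right)} = -1 + d$
$q{\left(C \right)} = 2 C \left(1 + C\right)$ ($q{\left(C \right)} = \left(C + C\right) \left(C + \left(-1 + 2\right)\right) = 2 C \left(C + 1\right) = 2 C \left(1 + C\right)$)
$\sqrt{q{\left(-91 \right)} + 35931} = \sqrt{2 \left(-91\right) \left(1 - 91\right) + 35931} = \sqrt{2 \left(-91\right) \left(-90\right) + 35931} = \sqrt{16380 + 35931} = \sqrt{52311}$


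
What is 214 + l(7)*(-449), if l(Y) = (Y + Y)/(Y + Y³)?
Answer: 4901/25 ≈ 196.04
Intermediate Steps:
l(Y) = 2*Y/(Y + Y³) (l(Y) = (2*Y)/(Y + Y³) = 2*Y/(Y + Y³))
214 + l(7)*(-449) = 214 + (2/(1 + 7²))*(-449) = 214 + (2/(1 + 49))*(-449) = 214 + (2/50)*(-449) = 214 + (2*(1/50))*(-449) = 214 + (1/25)*(-449) = 214 - 449/25 = 4901/25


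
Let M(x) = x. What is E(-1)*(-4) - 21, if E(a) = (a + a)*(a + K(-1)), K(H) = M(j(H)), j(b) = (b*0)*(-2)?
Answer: -29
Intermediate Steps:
j(b) = 0 (j(b) = 0*(-2) = 0)
K(H) = 0
E(a) = 2*a**2 (E(a) = (a + a)*(a + 0) = (2*a)*a = 2*a**2)
E(-1)*(-4) - 21 = (2*(-1)**2)*(-4) - 21 = (2*1)*(-4) - 21 = 2*(-4) - 21 = -8 - 21 = -29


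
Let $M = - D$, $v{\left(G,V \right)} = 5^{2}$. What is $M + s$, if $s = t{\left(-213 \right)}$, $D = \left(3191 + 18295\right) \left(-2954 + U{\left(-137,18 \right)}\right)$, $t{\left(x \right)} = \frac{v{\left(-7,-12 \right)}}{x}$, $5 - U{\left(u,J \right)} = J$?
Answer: $\frac{13578528881}{213} \approx 6.3749 \cdot 10^{7}$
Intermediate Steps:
$U{\left(u,J \right)} = 5 - J$
$v{\left(G,V \right)} = 25$
$t{\left(x \right)} = \frac{25}{x}$
$D = -63748962$ ($D = \left(3191 + 18295\right) \left(-2954 + \left(5 - 18\right)\right) = 21486 \left(-2954 + \left(5 - 18\right)\right) = 21486 \left(-2954 - 13\right) = 21486 \left(-2967\right) = -63748962$)
$s = - \frac{25}{213}$ ($s = \frac{25}{-213} = 25 \left(- \frac{1}{213}\right) = - \frac{25}{213} \approx -0.11737$)
$M = 63748962$ ($M = \left(-1\right) \left(-63748962\right) = 63748962$)
$M + s = 63748962 - \frac{25}{213} = \frac{13578528881}{213}$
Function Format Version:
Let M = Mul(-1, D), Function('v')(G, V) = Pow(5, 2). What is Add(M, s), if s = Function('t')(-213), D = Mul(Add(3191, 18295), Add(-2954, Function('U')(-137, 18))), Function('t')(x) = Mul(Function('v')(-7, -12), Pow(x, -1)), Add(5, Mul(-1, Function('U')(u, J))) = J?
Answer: Rational(13578528881, 213) ≈ 6.3749e+7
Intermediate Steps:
Function('U')(u, J) = Add(5, Mul(-1, J))
Function('v')(G, V) = 25
Function('t')(x) = Mul(25, Pow(x, -1))
D = -63748962 (D = Mul(Add(3191, 18295), Add(-2954, Add(5, Mul(-1, 18)))) = Mul(21486, Add(-2954, Add(5, -18))) = Mul(21486, Add(-2954, -13)) = Mul(21486, -2967) = -63748962)
s = Rational(-25, 213) (s = Mul(25, Pow(-213, -1)) = Mul(25, Rational(-1, 213)) = Rational(-25, 213) ≈ -0.11737)
M = 63748962 (M = Mul(-1, -63748962) = 63748962)
Add(M, s) = Add(63748962, Rational(-25, 213)) = Rational(13578528881, 213)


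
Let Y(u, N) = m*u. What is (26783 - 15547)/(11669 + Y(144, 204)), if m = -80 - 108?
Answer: -11236/15403 ≈ -0.72947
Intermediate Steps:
m = -188
Y(u, N) = -188*u
(26783 - 15547)/(11669 + Y(144, 204)) = (26783 - 15547)/(11669 - 188*144) = 11236/(11669 - 27072) = 11236/(-15403) = 11236*(-1/15403) = -11236/15403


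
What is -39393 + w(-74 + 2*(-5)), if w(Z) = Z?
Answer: -39477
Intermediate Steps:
-39393 + w(-74 + 2*(-5)) = -39393 + (-74 + 2*(-5)) = -39393 + (-74 - 10) = -39393 - 84 = -39477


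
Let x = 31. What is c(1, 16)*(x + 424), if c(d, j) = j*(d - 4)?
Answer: -21840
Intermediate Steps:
c(d, j) = j*(-4 + d)
c(1, 16)*(x + 424) = (16*(-4 + 1))*(31 + 424) = (16*(-3))*455 = -48*455 = -21840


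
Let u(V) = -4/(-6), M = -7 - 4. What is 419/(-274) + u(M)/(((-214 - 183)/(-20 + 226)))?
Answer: -611917/326334 ≈ -1.8751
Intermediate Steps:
M = -11
u(V) = 2/3 (u(V) = -4*(-1/6) = 2/3)
419/(-274) + u(M)/(((-214 - 183)/(-20 + 226))) = 419/(-274) + 2/(3*(((-214 - 183)/(-20 + 226)))) = 419*(-1/274) + 2/(3*((-397/206))) = -419/274 + 2/(3*((-397*1/206))) = -419/274 + 2/(3*(-397/206)) = -419/274 + (2/3)*(-206/397) = -419/274 - 412/1191 = -611917/326334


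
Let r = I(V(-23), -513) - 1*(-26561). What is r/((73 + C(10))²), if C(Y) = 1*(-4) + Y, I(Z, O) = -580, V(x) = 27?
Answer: 25981/6241 ≈ 4.1630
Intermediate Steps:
r = 25981 (r = -580 - 1*(-26561) = -580 + 26561 = 25981)
C(Y) = -4 + Y
r/((73 + C(10))²) = 25981/((73 + (-4 + 10))²) = 25981/((73 + 6)²) = 25981/(79²) = 25981/6241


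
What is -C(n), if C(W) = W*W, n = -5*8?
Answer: -1600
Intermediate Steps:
n = -40
C(W) = W²
-C(n) = -1*(-40)² = -1*1600 = -1600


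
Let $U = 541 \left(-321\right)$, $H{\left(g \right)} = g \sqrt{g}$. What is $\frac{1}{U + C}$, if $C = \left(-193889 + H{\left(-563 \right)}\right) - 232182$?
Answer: $\frac{i}{- 599732 i + 563 \sqrt{563}} \approx -1.6666 \cdot 10^{-6} + 3.7122 \cdot 10^{-8} i$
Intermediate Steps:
$H{\left(g \right)} = g^{\frac{3}{2}}$
$U = -173661$
$C = -426071 - 563 i \sqrt{563}$ ($C = \left(-193889 + \left(-563\right)^{\frac{3}{2}}\right) - 232182 = \left(-193889 - 563 i \sqrt{563}\right) - 232182 = -426071 - 563 i \sqrt{563} \approx -4.2607 \cdot 10^{5} - 13359.0 i$)
$\frac{1}{U + C} = \frac{1}{-173661 - \left(426071 + 563 i \sqrt{563}\right)} = \frac{1}{-599732 - 563 i \sqrt{563}}$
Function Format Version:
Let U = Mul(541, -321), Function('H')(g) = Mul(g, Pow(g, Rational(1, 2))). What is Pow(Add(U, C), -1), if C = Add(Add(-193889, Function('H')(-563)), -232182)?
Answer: Mul(I, Pow(Add(Mul(-599732, I), Mul(563, Pow(563, Rational(1, 2)))), -1)) ≈ Add(-1.6666e-6, Mul(3.7122e-8, I))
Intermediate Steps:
Function('H')(g) = Pow(g, Rational(3, 2))
U = -173661
C = Add(-426071, Mul(-563, I, Pow(563, Rational(1, 2)))) (C = Add(Add(-193889, Pow(-563, Rational(3, 2))), -232182) = Add(Add(-193889, Mul(-563, I, Pow(563, Rational(1, 2)))), -232182) = Add(-426071, Mul(-563, I, Pow(563, Rational(1, 2)))) ≈ Add(-4.2607e+5, Mul(-13359., I)))
Pow(Add(U, C), -1) = Pow(Add(-173661, Add(-426071, Mul(-563, I, Pow(563, Rational(1, 2))))), -1) = Pow(Add(-599732, Mul(-563, I, Pow(563, Rational(1, 2)))), -1)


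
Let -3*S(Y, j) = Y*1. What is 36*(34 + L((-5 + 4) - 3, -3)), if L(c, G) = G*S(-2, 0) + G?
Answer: 1044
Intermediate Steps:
S(Y, j) = -Y/3
L(c, G) = 5*G/3 (L(c, G) = G*(-⅓*(-2)) + G = G*(⅔) + G = 2*G/3 + G = 5*G/3)
36*(34 + L((-5 + 4) - 3, -3)) = 36*(34 + (5/3)*(-3)) = 36*(34 - 5) = 36*29 = 1044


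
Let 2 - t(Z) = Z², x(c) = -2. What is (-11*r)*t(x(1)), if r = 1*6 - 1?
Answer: 110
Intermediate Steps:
t(Z) = 2 - Z²
r = 5 (r = 6 - 1 = 5)
(-11*r)*t(x(1)) = (-11*5)*(2 - 1*(-2)²) = -55*(2 - 1*4) = -55*(2 - 4) = -55*(-2) = 110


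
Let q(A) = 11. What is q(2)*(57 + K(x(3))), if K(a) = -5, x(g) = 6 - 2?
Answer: 572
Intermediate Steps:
x(g) = 4
q(2)*(57 + K(x(3))) = 11*(57 - 5) = 11*52 = 572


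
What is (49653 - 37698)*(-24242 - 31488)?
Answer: -666252150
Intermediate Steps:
(49653 - 37698)*(-24242 - 31488) = 11955*(-55730) = -666252150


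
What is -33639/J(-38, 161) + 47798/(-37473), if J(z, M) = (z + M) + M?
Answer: -1274128879/10642332 ≈ -119.72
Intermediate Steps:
J(z, M) = z + 2*M (J(z, M) = (M + z) + M = z + 2*M)
-33639/J(-38, 161) + 47798/(-37473) = -33639/(-38 + 2*161) + 47798/(-37473) = -33639/(-38 + 322) + 47798*(-1/37473) = -33639/284 - 47798/37473 = -1274128879/10642332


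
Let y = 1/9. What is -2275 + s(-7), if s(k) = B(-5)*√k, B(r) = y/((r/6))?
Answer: -2275 - 2*I*√7/15 ≈ -2275.0 - 0.35277*I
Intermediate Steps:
y = ⅑ ≈ 0.11111
B(r) = 2/(3*r) (B(r) = 1/(9*((r/6))) = (6/r)/9 = 2/(3*r))
s(k) = -2*√k/15 (s(k) = ((⅔)/(-5))*√k = ((⅔)*(-⅕))*√k = -2*√k/15)
-2275 + s(-7) = -2275 - 2*I*√7/15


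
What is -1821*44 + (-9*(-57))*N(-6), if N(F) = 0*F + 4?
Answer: -78072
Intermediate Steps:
N(F) = 4 (N(F) = 0 + 4 = 4)
-1821*44 + (-9*(-57))*N(-6) = -1821*44 - 9*(-57)*4 = -80124 + 513*4 = -80124 + 2052 = -78072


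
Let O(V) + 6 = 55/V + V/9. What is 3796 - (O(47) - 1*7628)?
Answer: 4832186/423 ≈ 11424.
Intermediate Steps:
O(V) = -6 + 55/V + V/9 (O(V) = -6 + (55/V + V/9) = -6 + 55/V + V/9)
3796 - (O(47) - 1*7628) = 3796 - ((-6 + 55/47 + (⅑)*47) - 1*7628) = 3796 - ((-6 + 55*(1/47) + 47/9) - 7628) = 3796 - ((-6 + 55/47 + 47/9) - 7628) = 3796 - (166/423 - 7628) = 3796 - 1*(-3226478/423) = 3796 + 3226478/423 = 4832186/423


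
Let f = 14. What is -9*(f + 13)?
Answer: -243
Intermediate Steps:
-9*(f + 13) = -9*(14 + 13) = -9*27 = -243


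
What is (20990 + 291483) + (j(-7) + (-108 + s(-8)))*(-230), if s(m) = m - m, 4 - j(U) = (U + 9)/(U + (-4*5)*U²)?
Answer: 332019431/987 ≈ 3.3639e+5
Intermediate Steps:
j(U) = 4 - (9 + U)/(U - 20*U²) (j(U) = 4 - (U + 9)/(U + (-4*5)*U²) = 4 - (9 + U)/(U - 20*U²))
s(m) = 0
(20990 + 291483) + (j(-7) + (-108 + s(-8)))*(-230) = (20990 + 291483) + ((9 - 3*(-7) + 80*(-7)²)/((-7)*(-1 + 20*(-7))) + (-108 + 0))*(-230) = 312473 + (-(9 + 21 + 80*49)/(7*(-1 - 140)) - 108)*(-230) = 312473 + (-⅐*(9 + 21 + 3920)/(-141) - 108)*(-230) = 312473 + (-⅐*(-1/141)*3950 - 108)*(-230) = 312473 + (3950/987 - 108)*(-230) = 312473 - 102646/987*(-230) = 312473 + 23608580/987 = 332019431/987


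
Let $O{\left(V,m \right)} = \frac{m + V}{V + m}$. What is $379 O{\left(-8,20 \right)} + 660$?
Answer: $1039$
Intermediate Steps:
$O{\left(V,m \right)} = 1$ ($O{\left(V,m \right)} = \frac{V + m}{V + m} = 1$)
$379 O{\left(-8,20 \right)} + 660 = 379 \cdot 1 + 660 = 379 + 660 = 1039$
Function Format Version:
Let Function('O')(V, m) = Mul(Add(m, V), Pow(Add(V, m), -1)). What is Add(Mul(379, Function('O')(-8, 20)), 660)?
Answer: 1039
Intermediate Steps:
Function('O')(V, m) = 1 (Function('O')(V, m) = Mul(Add(V, m), Pow(Add(V, m), -1)) = 1)
Add(Mul(379, Function('O')(-8, 20)), 660) = Add(Mul(379, 1), 660) = Add(379, 660) = 1039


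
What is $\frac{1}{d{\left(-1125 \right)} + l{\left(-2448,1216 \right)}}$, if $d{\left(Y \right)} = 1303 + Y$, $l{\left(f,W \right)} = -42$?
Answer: $\frac{1}{136} \approx 0.0073529$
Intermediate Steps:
$\frac{1}{d{\left(-1125 \right)} + l{\left(-2448,1216 \right)}} = \frac{1}{\left(1303 - 1125\right) - 42} = \frac{1}{178 - 42} = \frac{1}{136}$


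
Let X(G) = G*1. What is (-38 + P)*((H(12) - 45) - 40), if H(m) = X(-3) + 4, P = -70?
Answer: 9072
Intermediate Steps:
X(G) = G
H(m) = 1 (H(m) = -3 + 4 = 1)
(-38 + P)*((H(12) - 45) - 40) = (-38 - 70)*((1 - 45) - 40) = -108*(-44 - 40) = -108*(-84) = 9072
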